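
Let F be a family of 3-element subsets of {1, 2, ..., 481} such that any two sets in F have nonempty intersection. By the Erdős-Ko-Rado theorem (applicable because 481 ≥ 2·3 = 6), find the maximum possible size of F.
max |F| = C(480, 2) = 114960

The Erdős-Ko-Rado theorem states: for n ≥ 2k, an intersecting family of k-subsets of an n-element set has size at most C(n − 1, k − 1), with equality for 'star' families {A ⊆ [n] : |A| = k, i ∈ A} (fix an element i). For n = 481, k = 3: C(480, 2) = 114960.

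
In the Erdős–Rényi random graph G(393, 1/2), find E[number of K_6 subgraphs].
E[# K_6] = C(393, 6) · (1/2)^C(6, 2) = 4924575638164 / 2^15 = 1231143909541/8192 ≈ 150286121.770142

For each 6-subset S of vertices (there are C(393, 6) = 4924575638164 such S), let X_S = 1 if S induces a K_6 (all C(6, 2) = 15 edges present). Then P(X_S = 1) = (1/2)^15 = 1/32768. By linearity of expectation, E[# K_6] = C(393, 6) · (1/2)^15 = 4924575638164 / 32768 = 1231143909541/8192 ≈ 150286121.770142.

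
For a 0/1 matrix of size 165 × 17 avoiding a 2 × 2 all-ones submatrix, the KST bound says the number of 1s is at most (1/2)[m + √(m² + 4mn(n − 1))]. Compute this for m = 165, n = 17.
z(165, 17; 2, 2) ≤ (1/2)[165 + √(165² + 4·165·17·16)] = (1/2)[165 + √206745] = 309.8461

Kővári–Sós–Turán: let r_1, ..., r_165 be the row sums and z = Σ r_i the total number of 1s. Each pair of columns can share at most one row with both entries 1 (else a 2×2 all-ones block appears), so Σ_i C(r_i, 2) ≤ C(17, 2) = 136. By convexity Σ_i C(r_i, 2) ≥ 165·C(z/165, 2) = z(z − 165)/(2·165), giving z² − 165z − 165·17·16 ≤ 0 and hence z ≤ (1/2)[165 + √(27225 + 4·44880)] = (1/2)[165 + √206745] ≈ (1/2)(165 + 454.6922) = 309.8461.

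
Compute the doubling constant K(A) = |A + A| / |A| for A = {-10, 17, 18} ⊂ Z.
K = |A + A| / |A| = 6/3 = 2

Enumerate A + A = {a + b : a, b ∈ A}. With |A| = 3, there are |A|^2 = 9 ordered sum pairs; collecting distinct values, A + A = {-20, 7, 8, 34, 35, 36}, so |A + A| = 6. Thus K = 6/3 = 2. For comparison, the minimum possible |A + A| over all 3-element sets is 2·3 − 1 = 5 (so min K = 5/3), attained only by arithmetic progressions.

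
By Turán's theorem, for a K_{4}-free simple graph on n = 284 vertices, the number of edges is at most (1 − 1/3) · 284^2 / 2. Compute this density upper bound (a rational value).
Turán density bound = (2/3) · 284^2/2 = 80656/3 ≈ 26885.3333

Turán's theorem: ex(n, K_{r+1}) is achieved by the complete r-partite Turán graph T(n, r) with parts as balanced as possible, and is at most (1 − 1/r) · n^2/2. For r = 3, n = 284: the density bound is (2/3) · 80656/2 = 80656/3 ≈ 26885.3333. The integer-valued extremum is e(T(284, 3)) = 26885, which is strictly less than the density bound 80656/3 since 3 ∤ 284 (the parts of T(284, 3) cannot all be equal).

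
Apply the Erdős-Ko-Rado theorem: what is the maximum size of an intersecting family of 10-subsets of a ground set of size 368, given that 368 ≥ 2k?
max |F| = C(367, 9) = 301507216753499185

Erdős-Ko-Rado (1961): when n ≥ 2k, max |F| = C(n−1, k−1). The bound is attained by the star {A : i ∈ A} for any fixed i ∈ [n]. Here C(368−1, 10−1) = C(367, 9) = 301507216753499185.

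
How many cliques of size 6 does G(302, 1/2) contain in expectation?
E[# K_6] = C(302, 6) · (1/2)^C(6, 2) = 1002319312995 / 2^15 ≈ 30588357.940521

For each 6-subset S of vertices (there are C(302, 6) = 1002319312995 such S), let X_S = 1 if S induces a K_6 (all C(6, 2) = 15 edges present). Then P(X_S = 1) = (1/2)^15 = 1/32768. By linearity of expectation, E[# K_6] = C(302, 6) · (1/2)^15 = 1002319312995 / 32768 ≈ 30588357.940521.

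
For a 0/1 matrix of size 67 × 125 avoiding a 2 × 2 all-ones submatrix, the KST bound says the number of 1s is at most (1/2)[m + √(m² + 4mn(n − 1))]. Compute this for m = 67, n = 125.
z(67, 125; 2, 2) ≤ (1/2)[67 + √(67² + 4·67·125·124)] = (1/2)[67 + √4158489] = 1053.1187

Kővári–Sós–Turán: let r_1, ..., r_67 be the row sums and z = Σ r_i the total number of 1s. Each pair of columns can share at most one row with both entries 1 (else a 2×2 all-ones block appears), so Σ_i C(r_i, 2) ≤ C(125, 2) = 7750. By convexity Σ_i C(r_i, 2) ≥ 67·C(z/67, 2) = z(z − 67)/(2·67), giving z² − 67z − 67·125·124 ≤ 0 and hence z ≤ (1/2)[67 + √(4489 + 4·1038500)] = (1/2)[67 + √4158489] ≈ (1/2)(67 + 2039.2374) = 1053.1187.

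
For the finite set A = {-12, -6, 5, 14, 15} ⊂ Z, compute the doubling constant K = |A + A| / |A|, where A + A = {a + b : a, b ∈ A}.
K = |A + A| / |A| = 15/5 = 3

Enumerate A + A = {a + b : a, b ∈ A}. With |A| = 5, there are |A|^2 = 25 ordered sum pairs; collecting distinct values, A + A = {-24, -18, -12, -7, -1, 2, 3, 8, 9, 10, 19, 20, 28, 29, 30}, so |A + A| = 15. Thus K = 15/5 = 3. For comparison, the minimum possible |A + A| over all 5-element sets is 2·5 − 1 = 9 (so min K = 9/5), attained only by arithmetic progressions.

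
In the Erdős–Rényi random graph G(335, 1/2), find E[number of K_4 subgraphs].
E[# K_4] = C(335, 4) · (1/2)^C(4, 2) = 515421285 / 2^6 = 8053457.578125

For each 4-subset S of vertices (there are C(335, 4) = 515421285 such S), let X_S = 1 if S induces a K_4 (all C(4, 2) = 6 edges present). Then P(X_S = 1) = (1/2)^6 = 1/64. By linearity of expectation, E[# K_4] = C(335, 4) · (1/2)^6 = 515421285 / 64 = 8053457.578125.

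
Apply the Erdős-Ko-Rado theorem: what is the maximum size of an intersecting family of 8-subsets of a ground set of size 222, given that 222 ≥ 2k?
max |F| = C(221, 7) = 4641271471980

The Erdős-Ko-Rado theorem states: for n ≥ 2k, an intersecting family of k-subsets of an n-element set has size at most C(n − 1, k − 1), with equality for 'star' families {A ⊆ [n] : |A| = k, i ∈ A} (fix an element i). For n = 222, k = 8: C(221, 7) = 4641271471980.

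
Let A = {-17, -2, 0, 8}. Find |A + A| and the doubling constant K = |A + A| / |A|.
K = |A + A| / |A| = 10/4 = 5/2

Enumerate A + A = {a + b : a, b ∈ A}. With |A| = 4, there are |A|^2 = 16 ordered sum pairs; collecting distinct values, A + A = {-34, -19, -17, -9, -4, -2, 0, 6, 8, 16}, so |A + A| = 10. Thus K = 10/4 = 5/2. For comparison, the minimum possible |A + A| over all 4-element sets is 2·4 − 1 = 7 (so min K = 7/4), attained only by arithmetic progressions.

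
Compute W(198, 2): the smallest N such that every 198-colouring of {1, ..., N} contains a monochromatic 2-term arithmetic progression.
W(198, 2) = 198 + 1 = 199

A 2-term AP is any pair of integers, so a monochromatic 2-AP exists iff some colour is used at least twice. With 198 colours, the colouring i ↦ i on {1, ..., 198} uses each colour once, avoiding any monochromatic pair, so W(198, 2) > 198. For {1, ..., 199}, pigeonhole forces two integers of the same colour, which form a monochromatic 2-AP. Hence W(198, 2) = 199.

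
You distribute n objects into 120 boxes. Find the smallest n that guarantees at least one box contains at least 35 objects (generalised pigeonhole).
n = (35 − 1)·120 + 1 = 4081

By the generalised pigeonhole principle, to guarantee some box contains ≥ r objects we need more than (r − 1) · k objects total. Threshold: n = (r − 1) · k + 1. With r = 35 and k = 120: n = 34 · 120 + 1 = 4080 + 1 = 4081. For n = 4080 = 34 · 120, we can put exactly 34 objects in every box, avoiding 35 in any single one — so 4081 is tight.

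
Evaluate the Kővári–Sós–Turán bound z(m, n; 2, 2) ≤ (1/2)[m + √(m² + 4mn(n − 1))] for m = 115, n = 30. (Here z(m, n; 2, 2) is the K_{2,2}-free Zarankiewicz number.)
z(115, 30; 2, 2) ≤ (1/2)[115 + √(115² + 4·115·30·29)] = (1/2)[115 + √413425] = 378.9907

Kővári–Sós–Turán: let r_1, ..., r_115 be the row sums and z = Σ r_i the total number of 1s. Each pair of columns can share at most one row with both entries 1 (else a 2×2 all-ones block appears), so Σ_i C(r_i, 2) ≤ C(30, 2) = 435. By convexity Σ_i C(r_i, 2) ≥ 115·C(z/115, 2) = z(z − 115)/(2·115), giving z² − 115z − 115·30·29 ≤ 0 and hence z ≤ (1/2)[115 + √(13225 + 4·100050)] = (1/2)[115 + √413425] ≈ (1/2)(115 + 642.9813) = 378.9907.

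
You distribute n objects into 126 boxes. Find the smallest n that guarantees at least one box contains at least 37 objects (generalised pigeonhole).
n = (37 − 1)·126 + 1 = 4537

By the generalised pigeonhole principle, to guarantee some box contains ≥ r objects we need more than (r − 1) · k objects total. Threshold: n = (r − 1) · k + 1. With r = 37 and k = 126: n = 36 · 126 + 1 = 4536 + 1 = 4537. For n = 4536 = 36 · 126, we can put exactly 36 objects in every box, avoiding 37 in any single one — so 4537 is tight.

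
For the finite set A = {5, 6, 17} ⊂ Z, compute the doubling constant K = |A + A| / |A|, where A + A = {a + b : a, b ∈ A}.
K = |A + A| / |A| = 6/3 = 2

Enumerate A + A = {a + b : a, b ∈ A}. With |A| = 3, there are |A|^2 = 9 ordered sum pairs; collecting distinct values, A + A = {10, 11, 12, 22, 23, 34}, so |A + A| = 6. Thus K = 6/3 = 2. For comparison, the minimum possible |A + A| over all 3-element sets is 2·3 − 1 = 5 (so min K = 5/3), attained only by arithmetic progressions.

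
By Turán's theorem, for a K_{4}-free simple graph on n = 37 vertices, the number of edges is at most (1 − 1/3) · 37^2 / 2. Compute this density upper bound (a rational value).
Turán density bound = (2/3) · 37^2/2 = 1369/3 ≈ 456.3333

Turán's theorem: ex(n, K_{r+1}) is achieved by the complete r-partite Turán graph T(n, r) with parts as balanced as possible, and is at most (1 − 1/r) · n^2/2. For r = 3, n = 37: the density bound is (2/3) · 1369/2 = 1369/3 ≈ 456.3333. The integer-valued extremum is e(T(37, 3)) = 456, which is strictly less than the density bound 1369/3 since 3 ∤ 37 (the parts of T(37, 3) cannot all be equal).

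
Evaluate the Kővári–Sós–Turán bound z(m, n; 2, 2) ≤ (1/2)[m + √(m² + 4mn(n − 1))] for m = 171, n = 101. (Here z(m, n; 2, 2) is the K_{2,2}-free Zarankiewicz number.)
z(171, 101; 2, 2) ≤ (1/2)[171 + √(171² + 4·171·101·100)] = (1/2)[171 + √6937641] = 1402.4701

Kővári–Sós–Turán: let r_1, ..., r_171 be the row sums and z = Σ r_i the total number of 1s. Each pair of columns can share at most one row with both entries 1 (else a 2×2 all-ones block appears), so Σ_i C(r_i, 2) ≤ C(101, 2) = 5050. By convexity Σ_i C(r_i, 2) ≥ 171·C(z/171, 2) = z(z − 171)/(2·171), giving z² − 171z − 171·101·100 ≤ 0 and hence z ≤ (1/2)[171 + √(29241 + 4·1727100)] = (1/2)[171 + √6937641] ≈ (1/2)(171 + 2633.9402) = 1402.4701.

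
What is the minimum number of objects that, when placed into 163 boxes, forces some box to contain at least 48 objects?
n = (48 − 1)·163 + 1 = 7662

By the generalised pigeonhole principle, to guarantee some box contains ≥ r objects we need more than (r − 1) · k objects total. Threshold: n = (r − 1) · k + 1. With r = 48 and k = 163: n = 47 · 163 + 1 = 7661 + 1 = 7662. For n = 7661 = 47 · 163, we can put exactly 47 objects in every box, avoiding 48 in any single one — so 7662 is tight.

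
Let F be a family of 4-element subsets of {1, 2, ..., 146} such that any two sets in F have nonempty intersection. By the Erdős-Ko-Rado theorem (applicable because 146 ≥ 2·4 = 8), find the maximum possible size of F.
max |F| = C(145, 3) = 497640

Erdős-Ko-Rado (1961): when n ≥ 2k, max |F| = C(n−1, k−1). The bound is attained by the star {A : i ∈ A} for any fixed i ∈ [n]. Here C(146−1, 4−1) = C(145, 3) = 497640.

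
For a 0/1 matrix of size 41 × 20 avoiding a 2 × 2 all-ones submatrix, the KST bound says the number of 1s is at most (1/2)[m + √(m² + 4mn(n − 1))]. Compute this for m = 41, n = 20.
z(41, 20; 2, 2) ≤ (1/2)[41 + √(41² + 4·41·20·19)] = (1/2)[41 + √64001] = 146.9921

Kővári–Sós–Turán: let r_1, ..., r_41 be the row sums and z = Σ r_i the total number of 1s. Each pair of columns can share at most one row with both entries 1 (else a 2×2 all-ones block appears), so Σ_i C(r_i, 2) ≤ C(20, 2) = 190. By convexity Σ_i C(r_i, 2) ≥ 41·C(z/41, 2) = z(z − 41)/(2·41), giving z² − 41z − 41·20·19 ≤ 0 and hence z ≤ (1/2)[41 + √(1681 + 4·15580)] = (1/2)[41 + √64001] ≈ (1/2)(41 + 252.9842) = 146.9921.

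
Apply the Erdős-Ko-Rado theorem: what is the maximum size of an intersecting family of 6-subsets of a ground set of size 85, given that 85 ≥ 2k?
max |F| = C(84, 5) = 30872016

The Erdős-Ko-Rado theorem states: for n ≥ 2k, an intersecting family of k-subsets of an n-element set has size at most C(n − 1, k − 1), with equality for 'star' families {A ⊆ [n] : |A| = k, i ∈ A} (fix an element i). For n = 85, k = 6: C(84, 5) = 30872016.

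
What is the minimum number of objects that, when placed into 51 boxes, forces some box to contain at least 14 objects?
n = (14 − 1)·51 + 1 = 664

By the generalised pigeonhole principle, to guarantee some box contains ≥ r objects we need more than (r − 1) · k objects total. Threshold: n = (r − 1) · k + 1. With r = 14 and k = 51: n = 13 · 51 + 1 = 663 + 1 = 664. For n = 663 = 13 · 51, we can put exactly 13 objects in every box, avoiding 14 in any single one — so 664 is tight.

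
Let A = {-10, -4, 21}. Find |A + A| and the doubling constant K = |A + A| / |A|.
K = |A + A| / |A| = 6/3 = 2

Enumerate A + A = {a + b : a, b ∈ A}. With |A| = 3, there are |A|^2 = 9 ordered sum pairs; collecting distinct values, A + A = {-20, -14, -8, 11, 17, 42}, so |A + A| = 6. Thus K = 6/3 = 2. For comparison, the minimum possible |A + A| over all 3-element sets is 2·3 − 1 = 5 (so min K = 5/3), attained only by arithmetic progressions.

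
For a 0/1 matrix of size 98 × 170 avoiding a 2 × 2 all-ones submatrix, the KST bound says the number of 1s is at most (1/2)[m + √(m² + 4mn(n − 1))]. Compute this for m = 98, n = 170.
z(98, 170; 2, 2) ≤ (1/2)[98 + √(98² + 4·98·170·169)] = (1/2)[98 + √11271764] = 1727.6724

Kővári–Sós–Turán: let r_1, ..., r_98 be the row sums and z = Σ r_i the total number of 1s. Each pair of columns can share at most one row with both entries 1 (else a 2×2 all-ones block appears), so Σ_i C(r_i, 2) ≤ C(170, 2) = 14365. By convexity Σ_i C(r_i, 2) ≥ 98·C(z/98, 2) = z(z − 98)/(2·98), giving z² − 98z − 98·170·169 ≤ 0 and hence z ≤ (1/2)[98 + √(9604 + 4·2815540)] = (1/2)[98 + √11271764] ≈ (1/2)(98 + 3357.3448) = 1727.6724.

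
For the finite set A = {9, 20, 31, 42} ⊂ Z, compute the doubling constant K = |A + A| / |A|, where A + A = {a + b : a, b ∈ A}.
K = |A + A| / |A| = 7/4

Enumerate A + A = {a + b : a, b ∈ A}. With |A| = 4, there are |A|^2 = 16 ordered sum pairs; collecting distinct values, A + A = {18, 29, 40, 51, 62, 73, 84}, so |A + A| = 7. Thus K = 7/4. Here |A + A| = 2|A| − 1 = 7, the minimum possible — so K = 7/4 is minimal, which holds iff A is an arithmetic progression.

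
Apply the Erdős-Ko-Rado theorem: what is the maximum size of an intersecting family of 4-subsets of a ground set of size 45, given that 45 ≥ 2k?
max |F| = C(44, 3) = 13244

Erdős-Ko-Rado (1961): when n ≥ 2k, max |F| = C(n−1, k−1). The bound is attained by the star {A : i ∈ A} for any fixed i ∈ [n]. Here C(45−1, 4−1) = C(44, 3) = 13244.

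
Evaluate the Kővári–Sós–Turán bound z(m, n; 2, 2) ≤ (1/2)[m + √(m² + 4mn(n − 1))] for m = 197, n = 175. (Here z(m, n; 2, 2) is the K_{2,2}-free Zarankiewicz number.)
z(197, 175; 2, 2) ≤ (1/2)[197 + √(197² + 4·197·175·174)] = (1/2)[197 + √24033409] = 2549.694

Kővári–Sós–Turán: let r_1, ..., r_197 be the row sums and z = Σ r_i the total number of 1s. Each pair of columns can share at most one row with both entries 1 (else a 2×2 all-ones block appears), so Σ_i C(r_i, 2) ≤ C(175, 2) = 15225. By convexity Σ_i C(r_i, 2) ≥ 197·C(z/197, 2) = z(z − 197)/(2·197), giving z² − 197z − 197·175·174 ≤ 0 and hence z ≤ (1/2)[197 + √(38809 + 4·5998650)] = (1/2)[197 + √24033409] ≈ (1/2)(197 + 4902.3881) = 2549.694.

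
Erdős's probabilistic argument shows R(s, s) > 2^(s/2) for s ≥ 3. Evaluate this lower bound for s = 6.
2^(6/2) = 8; so R(6, 6) > 8

Colour each edge of K_n uniformly at random with red/blue. The expected number of monochromatic K_6 is C(n, 6) · 2 · 2^(−C(6,2)). If C(n, 6) · 2^(1 − C(6,2)) < 1, then with positive probability no monochromatic K_6 exists, so R(6, 6) > n. The standard estimate C(n, 6) ≤ n^6/6! shows this inequality holds whenever n ≤ 2^(6/2) (since 6! · 2^(C(6,2) − 1) > 2^(6^2/2) ≥ n^6). Hence R(6, 6) > 2^(6/2) = 8.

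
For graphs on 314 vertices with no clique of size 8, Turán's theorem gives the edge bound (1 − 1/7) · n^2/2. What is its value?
Turán density bound = (6/7) · 314^2/2 = 295788/7 ≈ 42255.4286

Turán's theorem: ex(n, K_{r+1}) is achieved by the complete r-partite Turán graph T(n, r) with parts as balanced as possible, and is at most (1 − 1/r) · n^2/2. For r = 7, n = 314: the density bound is (6/7) · 98596/2 = 295788/7 ≈ 42255.4286. The integer-valued extremum is e(T(314, 7)) = 42255, which is strictly less than the density bound 295788/7 since 7 ∤ 314 (the parts of T(314, 7) cannot all be equal).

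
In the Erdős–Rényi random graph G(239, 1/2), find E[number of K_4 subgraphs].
E[# K_4] = C(239, 4) · (1/2)^C(4, 2) = 132563501 / 2^6 = 2071304.703125

For each 4-subset S of vertices (there are C(239, 4) = 132563501 such S), let X_S = 1 if S induces a K_4 (all C(4, 2) = 6 edges present). Then P(X_S = 1) = (1/2)^6 = 1/64. By linearity of expectation, E[# K_4] = C(239, 4) · (1/2)^6 = 132563501 / 64 = 2071304.703125.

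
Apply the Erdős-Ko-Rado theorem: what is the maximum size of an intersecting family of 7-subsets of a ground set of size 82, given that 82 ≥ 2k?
max |F| = C(81, 6) = 324540216

The Erdős-Ko-Rado theorem states: for n ≥ 2k, an intersecting family of k-subsets of an n-element set has size at most C(n − 1, k − 1), with equality for 'star' families {A ⊆ [n] : |A| = k, i ∈ A} (fix an element i). For n = 82, k = 7: C(81, 6) = 324540216.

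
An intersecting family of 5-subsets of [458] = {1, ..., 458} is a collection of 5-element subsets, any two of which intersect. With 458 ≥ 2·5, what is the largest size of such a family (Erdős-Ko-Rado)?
max |F| = C(457, 4) = 1793647310

Erdős-Ko-Rado (1961): when n ≥ 2k, max |F| = C(n−1, k−1). The bound is attained by the star {A : i ∈ A} for any fixed i ∈ [n]. Here C(458−1, 5−1) = C(457, 4) = 1793647310.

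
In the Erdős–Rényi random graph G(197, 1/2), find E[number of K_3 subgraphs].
E[# K_3] = C(197, 3) · (1/2)^C(3, 2) = 1254890 / 2^3 = 627445/4 = 156861.25

For each 3-subset S of vertices (there are C(197, 3) = 1254890 such S), let X_S = 1 if S induces a K_3 (all C(3, 2) = 3 edges present). Then P(X_S = 1) = (1/2)^3 = 1/8. By linearity of expectation, E[# K_3] = C(197, 3) · (1/2)^3 = 1254890 / 8 = 627445/4 = 156861.25.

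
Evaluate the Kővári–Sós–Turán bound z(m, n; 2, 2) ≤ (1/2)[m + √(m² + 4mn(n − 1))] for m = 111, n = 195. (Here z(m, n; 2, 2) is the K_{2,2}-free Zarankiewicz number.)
z(111, 195; 2, 2) ≤ (1/2)[111 + √(111² + 4·111·195·194)] = (1/2)[111 + √16808841] = 2105.4293

Kővári–Sós–Turán: let r_1, ..., r_111 be the row sums and z = Σ r_i the total number of 1s. Each pair of columns can share at most one row with both entries 1 (else a 2×2 all-ones block appears), so Σ_i C(r_i, 2) ≤ C(195, 2) = 18915. By convexity Σ_i C(r_i, 2) ≥ 111·C(z/111, 2) = z(z − 111)/(2·111), giving z² − 111z − 111·195·194 ≤ 0 and hence z ≤ (1/2)[111 + √(12321 + 4·4199130)] = (1/2)[111 + √16808841] ≈ (1/2)(111 + 4099.8587) = 2105.4293.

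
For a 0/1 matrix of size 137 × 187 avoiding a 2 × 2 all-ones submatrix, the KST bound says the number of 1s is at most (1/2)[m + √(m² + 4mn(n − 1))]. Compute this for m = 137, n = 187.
z(137, 187; 2, 2) ≤ (1/2)[137 + √(137² + 4·137·187·186)] = (1/2)[137 + √19079305] = 2252.4932

Kővári–Sós–Turán: let r_1, ..., r_137 be the row sums and z = Σ r_i the total number of 1s. Each pair of columns can share at most one row with both entries 1 (else a 2×2 all-ones block appears), so Σ_i C(r_i, 2) ≤ C(187, 2) = 17391. By convexity Σ_i C(r_i, 2) ≥ 137·C(z/137, 2) = z(z − 137)/(2·137), giving z² − 137z − 137·187·186 ≤ 0 and hence z ≤ (1/2)[137 + √(18769 + 4·4765134)] = (1/2)[137 + √19079305] ≈ (1/2)(137 + 4367.9864) = 2252.4932.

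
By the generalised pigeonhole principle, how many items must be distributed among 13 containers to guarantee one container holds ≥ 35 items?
n = (35 − 1)·13 + 1 = 443

By the generalised pigeonhole principle, to guarantee some box contains ≥ r objects we need more than (r − 1) · k objects total. Threshold: n = (r − 1) · k + 1. With r = 35 and k = 13: n = 34 · 13 + 1 = 442 + 1 = 443. For n = 442 = 34 · 13, we can put exactly 34 objects in every box, avoiding 35 in any single one — so 443 is tight.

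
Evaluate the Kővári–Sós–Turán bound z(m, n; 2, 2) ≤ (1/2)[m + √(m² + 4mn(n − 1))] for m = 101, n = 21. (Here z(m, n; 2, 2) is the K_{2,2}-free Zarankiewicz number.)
z(101, 21; 2, 2) ≤ (1/2)[101 + √(101² + 4·101·21·20)] = (1/2)[101 + √179881] = 262.5619

Kővári–Sós–Turán: let r_1, ..., r_101 be the row sums and z = Σ r_i the total number of 1s. Each pair of columns can share at most one row with both entries 1 (else a 2×2 all-ones block appears), so Σ_i C(r_i, 2) ≤ C(21, 2) = 210. By convexity Σ_i C(r_i, 2) ≥ 101·C(z/101, 2) = z(z − 101)/(2·101), giving z² − 101z − 101·21·20 ≤ 0 and hence z ≤ (1/2)[101 + √(10201 + 4·42420)] = (1/2)[101 + √179881] ≈ (1/2)(101 + 424.1238) = 262.5619.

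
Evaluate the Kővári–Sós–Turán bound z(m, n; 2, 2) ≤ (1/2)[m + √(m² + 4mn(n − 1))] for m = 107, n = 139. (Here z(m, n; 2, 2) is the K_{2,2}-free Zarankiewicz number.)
z(107, 139; 2, 2) ≤ (1/2)[107 + √(107² + 4·107·139·138)] = (1/2)[107 + √8221345] = 1487.1444

Kővári–Sós–Turán: let r_1, ..., r_107 be the row sums and z = Σ r_i the total number of 1s. Each pair of columns can share at most one row with both entries 1 (else a 2×2 all-ones block appears), so Σ_i C(r_i, 2) ≤ C(139, 2) = 9591. By convexity Σ_i C(r_i, 2) ≥ 107·C(z/107, 2) = z(z − 107)/(2·107), giving z² − 107z − 107·139·138 ≤ 0 and hence z ≤ (1/2)[107 + √(11449 + 4·2052474)] = (1/2)[107 + √8221345] ≈ (1/2)(107 + 2867.2888) = 1487.1444.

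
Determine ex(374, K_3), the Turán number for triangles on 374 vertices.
ex(374, K_3) = ⌊374^2/4⌋ = 34969

Mantel (1907): a triangle-free graph on n vertices has at most ⌊n^2/4⌋ edges, with equality for the complete bipartite graph K_{⌊n/2⌋, ⌈n/2⌉}. For n = 374: ⌊374^2/4⌋ = ⌊139876/4⌋ = 34969. The extremal graph is K_{187, 187}, which has 187·187 = 34969 edges.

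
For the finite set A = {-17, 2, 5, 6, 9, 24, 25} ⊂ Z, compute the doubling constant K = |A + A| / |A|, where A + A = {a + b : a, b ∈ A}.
K = |A + A| / |A| = 24/7

Enumerate A + A = {a + b : a, b ∈ A}. With |A| = 7, there are |A|^2 = 49 ordered sum pairs; collecting distinct values, A + A = {-34, -15, -12, -11, -8, 4, 7, 8, 10, 11, 12, 14, 15, 18, 26, 27, 29, 30, 31, 33, 34, 48, 49, 50}, so |A + A| = 24. Thus K = 24/7. For comparison, the minimum possible |A + A| over all 7-element sets is 2·7 − 1 = 13 (so min K = 13/7), attained only by arithmetic progressions.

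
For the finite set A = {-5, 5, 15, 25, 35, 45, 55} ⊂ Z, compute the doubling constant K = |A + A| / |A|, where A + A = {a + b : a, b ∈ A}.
K = |A + A| / |A| = 13/7

Enumerate A + A = {a + b : a, b ∈ A}. With |A| = 7, there are |A|^2 = 49 ordered sum pairs; collecting distinct values, A + A = {-10, 0, 10, 20, 30, 40, 50, 60, 70, 80, 90, 100, 110}, so |A + A| = 13. Thus K = 13/7. Here |A + A| = 2|A| − 1 = 13, the minimum possible — so K = 13/7 is minimal, which holds iff A is an arithmetic progression.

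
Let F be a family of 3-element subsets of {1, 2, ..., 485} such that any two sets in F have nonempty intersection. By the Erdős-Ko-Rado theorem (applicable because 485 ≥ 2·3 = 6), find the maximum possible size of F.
max |F| = C(484, 2) = 116886

The Erdős-Ko-Rado theorem states: for n ≥ 2k, an intersecting family of k-subsets of an n-element set has size at most C(n − 1, k − 1), with equality for 'star' families {A ⊆ [n] : |A| = k, i ∈ A} (fix an element i). For n = 485, k = 3: C(484, 2) = 116886.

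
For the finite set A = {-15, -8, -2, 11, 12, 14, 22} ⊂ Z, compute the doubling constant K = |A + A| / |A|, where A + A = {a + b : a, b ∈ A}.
K = |A + A| / |A| = 27/7

Enumerate A + A = {a + b : a, b ∈ A}. With |A| = 7, there are |A|^2 = 49 ordered sum pairs; collecting distinct values, A + A = {-30, -23, -17, -16, -10, -4, -3, -1, 3, 4, 6, 7, 9, 10, 12, 14, 20, 22, 23, 24, 25, 26, 28, 33, 34, 36, 44}, so |A + A| = 27. Thus K = 27/7. For comparison, the minimum possible |A + A| over all 7-element sets is 2·7 − 1 = 13 (so min K = 13/7), attained only by arithmetic progressions.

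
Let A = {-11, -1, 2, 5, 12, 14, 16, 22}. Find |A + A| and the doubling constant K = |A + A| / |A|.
K = |A + A| / |A| = 30/8 = 15/4

Enumerate A + A = {a + b : a, b ∈ A}. With |A| = 8, there are |A|^2 = 64 ordered sum pairs; collecting distinct values, A + A = {-22, -12, -9, -6, -2, 1, 3, 4, 5, 7, 10, 11, 13, 14, 15, 16, 17, 18, 19, 21, 24, 26, 27, 28, 30, 32, 34, 36, 38, 44}, so |A + A| = 30. Thus K = 30/8 = 15/4. For comparison, the minimum possible |A + A| over all 8-element sets is 2·8 − 1 = 15 (so min K = 15/8), attained only by arithmetic progressions.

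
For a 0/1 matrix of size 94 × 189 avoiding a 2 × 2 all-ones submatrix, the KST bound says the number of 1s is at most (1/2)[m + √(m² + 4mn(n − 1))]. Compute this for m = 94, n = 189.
z(94, 189; 2, 2) ≤ (1/2)[94 + √(94² + 4·94·189·188)] = (1/2)[94 + √13368868] = 1875.1731

Kővári–Sós–Turán: let r_1, ..., r_94 be the row sums and z = Σ r_i the total number of 1s. Each pair of columns can share at most one row with both entries 1 (else a 2×2 all-ones block appears), so Σ_i C(r_i, 2) ≤ C(189, 2) = 17766. By convexity Σ_i C(r_i, 2) ≥ 94·C(z/94, 2) = z(z − 94)/(2·94), giving z² − 94z − 94·189·188 ≤ 0 and hence z ≤ (1/2)[94 + √(8836 + 4·3340008)] = (1/2)[94 + √13368868] ≈ (1/2)(94 + 3656.3463) = 1875.1731.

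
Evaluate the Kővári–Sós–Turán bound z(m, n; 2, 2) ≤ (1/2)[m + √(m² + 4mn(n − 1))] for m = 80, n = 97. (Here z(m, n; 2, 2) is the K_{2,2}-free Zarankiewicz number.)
z(80, 97; 2, 2) ≤ (1/2)[80 + √(80² + 4·80·97·96)] = (1/2)[80 + √2986240] = 904.037

Kővári–Sós–Turán: let r_1, ..., r_80 be the row sums and z = Σ r_i the total number of 1s. Each pair of columns can share at most one row with both entries 1 (else a 2×2 all-ones block appears), so Σ_i C(r_i, 2) ≤ C(97, 2) = 4656. By convexity Σ_i C(r_i, 2) ≥ 80·C(z/80, 2) = z(z − 80)/(2·80), giving z² − 80z − 80·97·96 ≤ 0 and hence z ≤ (1/2)[80 + √(6400 + 4·744960)] = (1/2)[80 + √2986240] ≈ (1/2)(80 + 1728.0741) = 904.037.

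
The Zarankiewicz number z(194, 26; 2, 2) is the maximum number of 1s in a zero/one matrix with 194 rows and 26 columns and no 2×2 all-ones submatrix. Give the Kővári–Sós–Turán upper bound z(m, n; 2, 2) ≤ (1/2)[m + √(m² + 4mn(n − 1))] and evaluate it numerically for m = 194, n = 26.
z(194, 26; 2, 2) ≤ (1/2)[194 + √(194² + 4·194·26·25)] = (1/2)[194 + √542036] = 465.1155

Kővári–Sós–Turán: let r_1, ..., r_194 be the row sums and z = Σ r_i the total number of 1s. Each pair of columns can share at most one row with both entries 1 (else a 2×2 all-ones block appears), so Σ_i C(r_i, 2) ≤ C(26, 2) = 325. By convexity Σ_i C(r_i, 2) ≥ 194·C(z/194, 2) = z(z − 194)/(2·194), giving z² − 194z − 194·26·25 ≤ 0 and hence z ≤ (1/2)[194 + √(37636 + 4·126100)] = (1/2)[194 + √542036] ≈ (1/2)(194 + 736.2309) = 465.1155.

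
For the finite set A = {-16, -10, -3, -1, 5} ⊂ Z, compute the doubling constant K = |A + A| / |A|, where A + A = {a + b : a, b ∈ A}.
K = |A + A| / |A| = 14/5

Enumerate A + A = {a + b : a, b ∈ A}. With |A| = 5, there are |A|^2 = 25 ordered sum pairs; collecting distinct values, A + A = {-32, -26, -20, -19, -17, -13, -11, -6, -5, -4, -2, 2, 4, 10}, so |A + A| = 14. Thus K = 14/5. For comparison, the minimum possible |A + A| over all 5-element sets is 2·5 − 1 = 9 (so min K = 9/5), attained only by arithmetic progressions.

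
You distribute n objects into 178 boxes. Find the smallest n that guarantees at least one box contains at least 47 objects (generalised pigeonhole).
n = (47 − 1)·178 + 1 = 8189

By the generalised pigeonhole principle, to guarantee some box contains ≥ r objects we need more than (r − 1) · k objects total. Threshold: n = (r − 1) · k + 1. With r = 47 and k = 178: n = 46 · 178 + 1 = 8188 + 1 = 8189. For n = 8188 = 46 · 178, we can put exactly 46 objects in every box, avoiding 47 in any single one — so 8189 is tight.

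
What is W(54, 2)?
W(54, 2) = 54 + 1 = 55

A 2-term AP is any pair of integers, so a monochromatic 2-AP exists iff some colour is used at least twice. With 54 colours, the colouring i ↦ i on {1, ..., 54} uses each colour once, avoiding any monochromatic pair, so W(54, 2) > 54. For {1, ..., 55}, pigeonhole forces two integers of the same colour, which form a monochromatic 2-AP. Hence W(54, 2) = 55.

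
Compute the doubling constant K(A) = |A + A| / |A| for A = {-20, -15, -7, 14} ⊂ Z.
K = |A + A| / |A| = 10/4 = 5/2

Enumerate A + A = {a + b : a, b ∈ A}. With |A| = 4, there are |A|^2 = 16 ordered sum pairs; collecting distinct values, A + A = {-40, -35, -30, -27, -22, -14, -6, -1, 7, 28}, so |A + A| = 10. Thus K = 10/4 = 5/2. For comparison, the minimum possible |A + A| over all 4-element sets is 2·4 − 1 = 7 (so min K = 7/4), attained only by arithmetic progressions.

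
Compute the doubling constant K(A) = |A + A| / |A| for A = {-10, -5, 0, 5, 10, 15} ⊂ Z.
K = |A + A| / |A| = 11/6

Enumerate A + A = {a + b : a, b ∈ A}. With |A| = 6, there are |A|^2 = 36 ordered sum pairs; collecting distinct values, A + A = {-20, -15, -10, -5, 0, 5, 10, 15, 20, 25, 30}, so |A + A| = 11. Thus K = 11/6. Here |A + A| = 2|A| − 1 = 11, the minimum possible — so K = 11/6 is minimal, which holds iff A is an arithmetic progression.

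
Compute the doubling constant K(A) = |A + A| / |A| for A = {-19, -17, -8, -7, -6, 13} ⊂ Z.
K = |A + A| / |A| = 19/6

Enumerate A + A = {a + b : a, b ∈ A}. With |A| = 6, there are |A|^2 = 36 ordered sum pairs; collecting distinct values, A + A = {-38, -36, -34, -27, -26, -25, -24, -23, -16, -15, -14, -13, -12, -6, -4, 5, 6, 7, 26}, so |A + A| = 19. Thus K = 19/6. For comparison, the minimum possible |A + A| over all 6-element sets is 2·6 − 1 = 11 (so min K = 11/6), attained only by arithmetic progressions.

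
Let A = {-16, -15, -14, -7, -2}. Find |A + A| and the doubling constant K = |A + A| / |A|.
K = |A + A| / |A| = 14/5

Enumerate A + A = {a + b : a, b ∈ A}. With |A| = 5, there are |A|^2 = 25 ordered sum pairs; collecting distinct values, A + A = {-32, -31, -30, -29, -28, -23, -22, -21, -18, -17, -16, -14, -9, -4}, so |A + A| = 14. Thus K = 14/5. For comparison, the minimum possible |A + A| over all 5-element sets is 2·5 − 1 = 9 (so min K = 9/5), attained only by arithmetic progressions.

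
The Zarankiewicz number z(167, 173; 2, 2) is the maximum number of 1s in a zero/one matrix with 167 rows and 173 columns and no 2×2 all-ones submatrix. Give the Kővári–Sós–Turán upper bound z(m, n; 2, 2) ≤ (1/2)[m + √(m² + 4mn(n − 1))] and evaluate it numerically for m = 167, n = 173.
z(167, 173; 2, 2) ≤ (1/2)[167 + √(167² + 4·167·173·172)] = (1/2)[167 + √19904897] = 2314.2452

Kővári–Sós–Turán: let r_1, ..., r_167 be the row sums and z = Σ r_i the total number of 1s. Each pair of columns can share at most one row with both entries 1 (else a 2×2 all-ones block appears), so Σ_i C(r_i, 2) ≤ C(173, 2) = 14878. By convexity Σ_i C(r_i, 2) ≥ 167·C(z/167, 2) = z(z − 167)/(2·167), giving z² − 167z − 167·173·172 ≤ 0 and hence z ≤ (1/2)[167 + √(27889 + 4·4969252)] = (1/2)[167 + √19904897] ≈ (1/2)(167 + 4461.4904) = 2314.2452.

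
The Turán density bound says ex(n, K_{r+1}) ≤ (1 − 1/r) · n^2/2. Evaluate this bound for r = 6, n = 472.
Turán density bound = (5/6) · 472^2/2 = 278480/3 ≈ 92826.6667

Turán's theorem: ex(n, K_{r+1}) is achieved by the complete r-partite Turán graph T(n, r) with parts as balanced as possible, and is at most (1 − 1/r) · n^2/2. For r = 6, n = 472: the density bound is (5/6) · 222784/2 = 278480/3 ≈ 92826.6667. The integer-valued extremum is e(T(472, 6)) = 92826, which is strictly less than the density bound 278480/3 since 6 ∤ 472 (the parts of T(472, 6) cannot all be equal).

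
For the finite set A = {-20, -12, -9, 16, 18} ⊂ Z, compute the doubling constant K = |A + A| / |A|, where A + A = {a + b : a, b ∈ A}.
K = |A + A| / |A| = 15/5 = 3

Enumerate A + A = {a + b : a, b ∈ A}. With |A| = 5, there are |A|^2 = 25 ordered sum pairs; collecting distinct values, A + A = {-40, -32, -29, -24, -21, -18, -4, -2, 4, 6, 7, 9, 32, 34, 36}, so |A + A| = 15. Thus K = 15/5 = 3. For comparison, the minimum possible |A + A| over all 5-element sets is 2·5 − 1 = 9 (so min K = 9/5), attained only by arithmetic progressions.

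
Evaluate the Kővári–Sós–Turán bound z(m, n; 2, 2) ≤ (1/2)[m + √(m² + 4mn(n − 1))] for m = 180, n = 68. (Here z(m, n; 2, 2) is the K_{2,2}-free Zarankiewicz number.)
z(180, 68; 2, 2) ≤ (1/2)[180 + √(180² + 4·180·68·67)] = (1/2)[180 + √3312720] = 1000.044

Kővári–Sós–Turán: let r_1, ..., r_180 be the row sums and z = Σ r_i the total number of 1s. Each pair of columns can share at most one row with both entries 1 (else a 2×2 all-ones block appears), so Σ_i C(r_i, 2) ≤ C(68, 2) = 2278. By convexity Σ_i C(r_i, 2) ≥ 180·C(z/180, 2) = z(z − 180)/(2·180), giving z² − 180z − 180·68·67 ≤ 0 and hence z ≤ (1/2)[180 + √(32400 + 4·820080)] = (1/2)[180 + √3312720] ≈ (1/2)(180 + 1820.0879) = 1000.044.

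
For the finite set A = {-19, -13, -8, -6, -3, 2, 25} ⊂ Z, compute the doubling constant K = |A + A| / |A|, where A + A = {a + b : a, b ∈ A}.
K = |A + A| / |A| = 25/7

Enumerate A + A = {a + b : a, b ∈ A}. With |A| = 7, there are |A|^2 = 49 ordered sum pairs; collecting distinct values, A + A = {-38, -32, -27, -26, -25, -22, -21, -19, -17, -16, -14, -12, -11, -9, -6, -4, -1, 4, 6, 12, 17, 19, 22, 27, 50}, so |A + A| = 25. Thus K = 25/7. For comparison, the minimum possible |A + A| over all 7-element sets is 2·7 − 1 = 13 (so min K = 13/7), attained only by arithmetic progressions.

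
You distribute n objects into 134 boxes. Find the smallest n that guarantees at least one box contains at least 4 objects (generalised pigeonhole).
n = (4 − 1)·134 + 1 = 403

By the generalised pigeonhole principle, to guarantee some box contains ≥ r objects we need more than (r − 1) · k objects total. Threshold: n = (r − 1) · k + 1. With r = 4 and k = 134: n = 3 · 134 + 1 = 402 + 1 = 403. For n = 402 = 3 · 134, we can put exactly 3 objects in every box, avoiding 4 in any single one — so 403 is tight.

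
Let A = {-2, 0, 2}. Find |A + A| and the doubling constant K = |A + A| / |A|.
K = |A + A| / |A| = 5/3

Enumerate A + A = {a + b : a, b ∈ A}. With |A| = 3, there are |A|^2 = 9 ordered sum pairs; collecting distinct values, A + A = {-4, -2, 0, 2, 4}, so |A + A| = 5. Thus K = 5/3. Here |A + A| = 2|A| − 1 = 5, the minimum possible — so K = 5/3 is minimal, which holds iff A is an arithmetic progression.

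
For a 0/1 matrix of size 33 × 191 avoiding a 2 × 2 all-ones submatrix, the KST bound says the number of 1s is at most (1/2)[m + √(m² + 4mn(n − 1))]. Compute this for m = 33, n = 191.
z(33, 191; 2, 2) ≤ (1/2)[33 + √(33² + 4·33·191·190)] = (1/2)[33 + √4791369] = 1110.9598

Kővári–Sós–Turán: let r_1, ..., r_33 be the row sums and z = Σ r_i the total number of 1s. Each pair of columns can share at most one row with both entries 1 (else a 2×2 all-ones block appears), so Σ_i C(r_i, 2) ≤ C(191, 2) = 18145. By convexity Σ_i C(r_i, 2) ≥ 33·C(z/33, 2) = z(z − 33)/(2·33), giving z² − 33z − 33·191·190 ≤ 0 and hence z ≤ (1/2)[33 + √(1089 + 4·1197570)] = (1/2)[33 + √4791369] ≈ (1/2)(33 + 2188.9196) = 1110.9598.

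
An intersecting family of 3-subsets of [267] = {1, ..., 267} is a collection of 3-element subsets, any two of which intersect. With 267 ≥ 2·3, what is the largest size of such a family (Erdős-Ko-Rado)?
max |F| = C(266, 2) = 35245

Erdős-Ko-Rado (1961): when n ≥ 2k, max |F| = C(n−1, k−1). The bound is attained by the star {A : i ∈ A} for any fixed i ∈ [n]. Here C(267−1, 3−1) = C(266, 2) = 35245.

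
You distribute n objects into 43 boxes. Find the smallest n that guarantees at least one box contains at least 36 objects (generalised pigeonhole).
n = (36 − 1)·43 + 1 = 1506

By the generalised pigeonhole principle, to guarantee some box contains ≥ r objects we need more than (r − 1) · k objects total. Threshold: n = (r − 1) · k + 1. With r = 36 and k = 43: n = 35 · 43 + 1 = 1505 + 1 = 1506. For n = 1505 = 35 · 43, we can put exactly 35 objects in every box, avoiding 36 in any single one — so 1506 is tight.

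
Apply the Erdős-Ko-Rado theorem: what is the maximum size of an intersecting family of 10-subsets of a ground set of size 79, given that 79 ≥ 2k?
max |F| = C(78, 9) = 182364632450

The Erdős-Ko-Rado theorem states: for n ≥ 2k, an intersecting family of k-subsets of an n-element set has size at most C(n − 1, k − 1), with equality for 'star' families {A ⊆ [n] : |A| = k, i ∈ A} (fix an element i). For n = 79, k = 10: C(78, 9) = 182364632450.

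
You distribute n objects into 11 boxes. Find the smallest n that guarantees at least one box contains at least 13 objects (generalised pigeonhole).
n = (13 − 1)·11 + 1 = 133

By the generalised pigeonhole principle, to guarantee some box contains ≥ r objects we need more than (r − 1) · k objects total. Threshold: n = (r − 1) · k + 1. With r = 13 and k = 11: n = 12 · 11 + 1 = 132 + 1 = 133. For n = 132 = 12 · 11, we can put exactly 12 objects in every box, avoiding 13 in any single one — so 133 is tight.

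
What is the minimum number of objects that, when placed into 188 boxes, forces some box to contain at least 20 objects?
n = (20 − 1)·188 + 1 = 3573

By the generalised pigeonhole principle, to guarantee some box contains ≥ r objects we need more than (r − 1) · k objects total. Threshold: n = (r − 1) · k + 1. With r = 20 and k = 188: n = 19 · 188 + 1 = 3572 + 1 = 3573. For n = 3572 = 19 · 188, we can put exactly 19 objects in every box, avoiding 20 in any single one — so 3573 is tight.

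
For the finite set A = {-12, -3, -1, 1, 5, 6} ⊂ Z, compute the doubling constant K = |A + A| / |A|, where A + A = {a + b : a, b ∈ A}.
K = |A + A| / |A| = 18/6 = 3

Enumerate A + A = {a + b : a, b ∈ A}. With |A| = 6, there are |A|^2 = 36 ordered sum pairs; collecting distinct values, A + A = {-24, -15, -13, -11, -7, -6, -4, -2, 0, 2, 3, 4, 5, 6, 7, 10, 11, 12}, so |A + A| = 18. Thus K = 18/6 = 3. For comparison, the minimum possible |A + A| over all 6-element sets is 2·6 − 1 = 11 (so min K = 11/6), attained only by arithmetic progressions.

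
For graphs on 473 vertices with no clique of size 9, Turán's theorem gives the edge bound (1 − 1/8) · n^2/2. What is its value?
Turán density bound = (7/8) · 473^2/2 = 1566103/16 ≈ 97881.4375

Turán's theorem: ex(n, K_{r+1}) is achieved by the complete r-partite Turán graph T(n, r) with parts as balanced as possible, and is at most (1 − 1/r) · n^2/2. For r = 8, n = 473: the density bound is (7/8) · 223729/2 = 1566103/16 ≈ 97881.4375. The integer-valued extremum is e(T(473, 8)) = 97881, which is strictly less than the density bound 1566103/16 since 8 ∤ 473 (the parts of T(473, 8) cannot all be equal).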